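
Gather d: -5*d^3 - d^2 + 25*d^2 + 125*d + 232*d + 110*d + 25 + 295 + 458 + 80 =-5*d^3 + 24*d^2 + 467*d + 858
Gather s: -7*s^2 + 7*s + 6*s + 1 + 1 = -7*s^2 + 13*s + 2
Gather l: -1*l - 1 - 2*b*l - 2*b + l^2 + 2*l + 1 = -2*b + l^2 + l*(1 - 2*b)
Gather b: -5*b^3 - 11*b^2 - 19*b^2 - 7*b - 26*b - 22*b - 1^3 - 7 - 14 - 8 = -5*b^3 - 30*b^2 - 55*b - 30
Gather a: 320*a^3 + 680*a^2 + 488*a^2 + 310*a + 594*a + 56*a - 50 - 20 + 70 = 320*a^3 + 1168*a^2 + 960*a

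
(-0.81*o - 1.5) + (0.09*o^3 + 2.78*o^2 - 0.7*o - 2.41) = 0.09*o^3 + 2.78*o^2 - 1.51*o - 3.91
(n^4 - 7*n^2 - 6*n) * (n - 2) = n^5 - 2*n^4 - 7*n^3 + 8*n^2 + 12*n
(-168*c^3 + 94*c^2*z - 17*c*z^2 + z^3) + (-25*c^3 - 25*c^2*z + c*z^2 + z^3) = -193*c^3 + 69*c^2*z - 16*c*z^2 + 2*z^3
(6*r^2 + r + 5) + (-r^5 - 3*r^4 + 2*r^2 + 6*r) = -r^5 - 3*r^4 + 8*r^2 + 7*r + 5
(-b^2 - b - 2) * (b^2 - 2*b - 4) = -b^4 + b^3 + 4*b^2 + 8*b + 8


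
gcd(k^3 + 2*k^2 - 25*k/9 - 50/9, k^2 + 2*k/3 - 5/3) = k + 5/3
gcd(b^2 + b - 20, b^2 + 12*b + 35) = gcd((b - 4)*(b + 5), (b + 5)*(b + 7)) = b + 5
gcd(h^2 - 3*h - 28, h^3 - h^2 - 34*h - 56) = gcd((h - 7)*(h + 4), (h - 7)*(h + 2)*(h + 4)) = h^2 - 3*h - 28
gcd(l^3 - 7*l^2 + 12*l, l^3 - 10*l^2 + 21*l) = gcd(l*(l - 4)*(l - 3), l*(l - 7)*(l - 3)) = l^2 - 3*l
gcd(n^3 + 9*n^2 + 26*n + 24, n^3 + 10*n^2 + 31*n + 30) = n^2 + 5*n + 6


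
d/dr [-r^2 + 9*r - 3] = 9 - 2*r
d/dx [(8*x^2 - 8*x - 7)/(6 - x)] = (-8*x^2 + 96*x - 55)/(x^2 - 12*x + 36)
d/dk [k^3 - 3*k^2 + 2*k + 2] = 3*k^2 - 6*k + 2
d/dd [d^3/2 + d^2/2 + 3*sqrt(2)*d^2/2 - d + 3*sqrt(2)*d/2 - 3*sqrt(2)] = 3*d^2/2 + d + 3*sqrt(2)*d - 1 + 3*sqrt(2)/2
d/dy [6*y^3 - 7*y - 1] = 18*y^2 - 7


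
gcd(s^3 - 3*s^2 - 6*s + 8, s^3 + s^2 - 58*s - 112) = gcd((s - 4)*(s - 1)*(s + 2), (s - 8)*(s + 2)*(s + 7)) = s + 2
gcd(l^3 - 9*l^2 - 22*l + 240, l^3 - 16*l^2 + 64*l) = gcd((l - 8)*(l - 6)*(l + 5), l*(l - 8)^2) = l - 8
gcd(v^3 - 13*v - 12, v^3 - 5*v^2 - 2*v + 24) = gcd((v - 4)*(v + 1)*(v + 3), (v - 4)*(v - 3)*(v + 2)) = v - 4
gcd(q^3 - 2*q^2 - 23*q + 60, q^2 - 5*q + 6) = q - 3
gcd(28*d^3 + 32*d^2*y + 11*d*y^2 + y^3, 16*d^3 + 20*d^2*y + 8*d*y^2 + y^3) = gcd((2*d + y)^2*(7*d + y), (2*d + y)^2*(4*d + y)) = 4*d^2 + 4*d*y + y^2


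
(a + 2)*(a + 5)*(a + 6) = a^3 + 13*a^2 + 52*a + 60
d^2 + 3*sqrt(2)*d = d*(d + 3*sqrt(2))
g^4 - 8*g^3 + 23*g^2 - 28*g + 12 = (g - 3)*(g - 2)^2*(g - 1)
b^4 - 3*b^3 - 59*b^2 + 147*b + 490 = (b - 7)*(b - 5)*(b + 2)*(b + 7)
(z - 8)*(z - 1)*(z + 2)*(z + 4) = z^4 - 3*z^3 - 38*z^2 - 24*z + 64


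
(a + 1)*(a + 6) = a^2 + 7*a + 6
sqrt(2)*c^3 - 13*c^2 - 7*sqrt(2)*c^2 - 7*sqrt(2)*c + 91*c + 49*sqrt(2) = (c - 7)*(c - 7*sqrt(2))*(sqrt(2)*c + 1)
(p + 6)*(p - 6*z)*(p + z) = p^3 - 5*p^2*z + 6*p^2 - 6*p*z^2 - 30*p*z - 36*z^2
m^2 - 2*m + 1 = (m - 1)^2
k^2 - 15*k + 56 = (k - 8)*(k - 7)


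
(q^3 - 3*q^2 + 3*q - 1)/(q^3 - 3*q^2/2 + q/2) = 2*(q^2 - 2*q + 1)/(q*(2*q - 1))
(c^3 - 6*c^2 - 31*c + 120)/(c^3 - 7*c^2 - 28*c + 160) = (c - 3)/(c - 4)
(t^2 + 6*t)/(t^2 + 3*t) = (t + 6)/(t + 3)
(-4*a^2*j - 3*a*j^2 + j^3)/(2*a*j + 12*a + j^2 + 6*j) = j*(-4*a^2 - 3*a*j + j^2)/(2*a*j + 12*a + j^2 + 6*j)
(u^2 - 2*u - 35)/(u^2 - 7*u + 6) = (u^2 - 2*u - 35)/(u^2 - 7*u + 6)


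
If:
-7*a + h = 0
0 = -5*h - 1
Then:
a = -1/35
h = -1/5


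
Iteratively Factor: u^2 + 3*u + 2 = (u + 2)*(u + 1)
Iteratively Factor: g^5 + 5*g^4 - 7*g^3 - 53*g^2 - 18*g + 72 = (g - 1)*(g^4 + 6*g^3 - g^2 - 54*g - 72) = (g - 1)*(g + 2)*(g^3 + 4*g^2 - 9*g - 36) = (g - 1)*(g + 2)*(g + 4)*(g^2 - 9) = (g - 3)*(g - 1)*(g + 2)*(g + 4)*(g + 3)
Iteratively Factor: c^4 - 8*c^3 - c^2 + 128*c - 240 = (c + 4)*(c^3 - 12*c^2 + 47*c - 60) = (c - 3)*(c + 4)*(c^2 - 9*c + 20) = (c - 5)*(c - 3)*(c + 4)*(c - 4)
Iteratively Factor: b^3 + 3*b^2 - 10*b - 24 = (b - 3)*(b^2 + 6*b + 8) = (b - 3)*(b + 4)*(b + 2)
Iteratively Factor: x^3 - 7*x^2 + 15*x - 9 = (x - 3)*(x^2 - 4*x + 3) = (x - 3)^2*(x - 1)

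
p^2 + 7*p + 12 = (p + 3)*(p + 4)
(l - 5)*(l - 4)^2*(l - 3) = l^4 - 16*l^3 + 95*l^2 - 248*l + 240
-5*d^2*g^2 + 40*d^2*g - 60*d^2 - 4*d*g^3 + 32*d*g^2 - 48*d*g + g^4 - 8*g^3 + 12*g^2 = (-5*d + g)*(d + g)*(g - 6)*(g - 2)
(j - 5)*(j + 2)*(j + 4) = j^3 + j^2 - 22*j - 40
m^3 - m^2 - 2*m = m*(m - 2)*(m + 1)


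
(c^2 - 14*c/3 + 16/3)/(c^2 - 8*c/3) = (c - 2)/c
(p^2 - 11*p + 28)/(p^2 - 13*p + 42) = (p - 4)/(p - 6)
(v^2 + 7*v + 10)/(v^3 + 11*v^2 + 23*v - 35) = (v + 2)/(v^2 + 6*v - 7)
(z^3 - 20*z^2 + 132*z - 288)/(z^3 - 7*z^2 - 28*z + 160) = (z^2 - 12*z + 36)/(z^2 + z - 20)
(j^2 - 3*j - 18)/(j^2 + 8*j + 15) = (j - 6)/(j + 5)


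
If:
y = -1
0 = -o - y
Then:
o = 1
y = -1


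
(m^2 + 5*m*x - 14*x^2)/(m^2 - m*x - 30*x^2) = (-m^2 - 5*m*x + 14*x^2)/(-m^2 + m*x + 30*x^2)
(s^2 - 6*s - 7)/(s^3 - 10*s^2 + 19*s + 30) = (s - 7)/(s^2 - 11*s + 30)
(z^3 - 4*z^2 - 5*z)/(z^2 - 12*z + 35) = z*(z + 1)/(z - 7)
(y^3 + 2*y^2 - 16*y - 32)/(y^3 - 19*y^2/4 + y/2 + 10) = 4*(y^2 + 6*y + 8)/(4*y^2 - 3*y - 10)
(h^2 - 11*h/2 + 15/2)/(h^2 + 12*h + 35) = (2*h^2 - 11*h + 15)/(2*(h^2 + 12*h + 35))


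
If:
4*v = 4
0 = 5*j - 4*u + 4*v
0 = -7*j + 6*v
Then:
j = 6/7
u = 29/14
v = 1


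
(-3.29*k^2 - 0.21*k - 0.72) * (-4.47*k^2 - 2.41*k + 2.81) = 14.7063*k^4 + 8.8676*k^3 - 5.5204*k^2 + 1.1451*k - 2.0232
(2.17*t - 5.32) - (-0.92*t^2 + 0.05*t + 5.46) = 0.92*t^2 + 2.12*t - 10.78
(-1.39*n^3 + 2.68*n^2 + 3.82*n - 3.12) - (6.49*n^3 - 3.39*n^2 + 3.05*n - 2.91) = -7.88*n^3 + 6.07*n^2 + 0.77*n - 0.21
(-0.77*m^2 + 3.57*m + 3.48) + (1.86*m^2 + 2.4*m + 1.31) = 1.09*m^2 + 5.97*m + 4.79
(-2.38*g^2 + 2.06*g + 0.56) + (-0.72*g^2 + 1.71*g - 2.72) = -3.1*g^2 + 3.77*g - 2.16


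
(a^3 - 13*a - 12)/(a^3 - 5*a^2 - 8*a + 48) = (a + 1)/(a - 4)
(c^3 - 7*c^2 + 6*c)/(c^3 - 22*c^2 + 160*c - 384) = c*(c - 1)/(c^2 - 16*c + 64)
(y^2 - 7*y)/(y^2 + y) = (y - 7)/(y + 1)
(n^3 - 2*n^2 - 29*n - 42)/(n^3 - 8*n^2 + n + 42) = (n + 3)/(n - 3)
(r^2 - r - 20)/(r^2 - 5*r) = (r + 4)/r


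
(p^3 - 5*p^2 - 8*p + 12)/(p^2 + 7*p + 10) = (p^2 - 7*p + 6)/(p + 5)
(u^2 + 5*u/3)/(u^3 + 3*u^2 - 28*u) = (u + 5/3)/(u^2 + 3*u - 28)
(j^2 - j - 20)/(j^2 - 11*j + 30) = (j + 4)/(j - 6)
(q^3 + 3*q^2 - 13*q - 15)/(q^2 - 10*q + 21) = (q^2 + 6*q + 5)/(q - 7)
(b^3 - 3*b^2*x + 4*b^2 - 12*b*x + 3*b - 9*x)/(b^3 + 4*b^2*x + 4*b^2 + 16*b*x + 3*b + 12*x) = (b - 3*x)/(b + 4*x)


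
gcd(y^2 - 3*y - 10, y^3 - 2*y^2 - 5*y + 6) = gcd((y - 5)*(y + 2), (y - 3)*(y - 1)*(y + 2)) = y + 2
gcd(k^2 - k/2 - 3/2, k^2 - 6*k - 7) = k + 1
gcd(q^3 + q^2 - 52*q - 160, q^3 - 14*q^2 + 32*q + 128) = q - 8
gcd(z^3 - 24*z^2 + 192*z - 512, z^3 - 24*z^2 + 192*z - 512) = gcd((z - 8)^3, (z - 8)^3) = z^3 - 24*z^2 + 192*z - 512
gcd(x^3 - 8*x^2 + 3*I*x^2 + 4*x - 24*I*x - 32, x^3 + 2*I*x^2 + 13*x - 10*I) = x - I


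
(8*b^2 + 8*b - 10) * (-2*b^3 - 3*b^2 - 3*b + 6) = -16*b^5 - 40*b^4 - 28*b^3 + 54*b^2 + 78*b - 60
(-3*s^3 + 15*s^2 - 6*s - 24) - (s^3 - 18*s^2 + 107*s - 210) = -4*s^3 + 33*s^2 - 113*s + 186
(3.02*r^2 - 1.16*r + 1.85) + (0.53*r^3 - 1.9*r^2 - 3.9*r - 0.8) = 0.53*r^3 + 1.12*r^2 - 5.06*r + 1.05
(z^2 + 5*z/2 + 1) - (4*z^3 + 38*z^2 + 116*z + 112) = -4*z^3 - 37*z^2 - 227*z/2 - 111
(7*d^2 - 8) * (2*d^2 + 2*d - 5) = 14*d^4 + 14*d^3 - 51*d^2 - 16*d + 40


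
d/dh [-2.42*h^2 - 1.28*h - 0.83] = -4.84*h - 1.28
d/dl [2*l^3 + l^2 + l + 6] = 6*l^2 + 2*l + 1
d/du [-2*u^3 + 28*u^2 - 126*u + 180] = -6*u^2 + 56*u - 126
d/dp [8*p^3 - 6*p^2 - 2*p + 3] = 24*p^2 - 12*p - 2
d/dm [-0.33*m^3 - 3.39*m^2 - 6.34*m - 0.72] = -0.99*m^2 - 6.78*m - 6.34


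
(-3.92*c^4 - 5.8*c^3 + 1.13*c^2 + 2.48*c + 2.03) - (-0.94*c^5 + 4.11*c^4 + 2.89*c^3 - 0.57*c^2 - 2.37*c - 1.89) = 0.94*c^5 - 8.03*c^4 - 8.69*c^3 + 1.7*c^2 + 4.85*c + 3.92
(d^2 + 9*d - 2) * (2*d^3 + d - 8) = 2*d^5 + 18*d^4 - 3*d^3 + d^2 - 74*d + 16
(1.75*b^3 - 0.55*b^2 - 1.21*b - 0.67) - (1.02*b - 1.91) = 1.75*b^3 - 0.55*b^2 - 2.23*b + 1.24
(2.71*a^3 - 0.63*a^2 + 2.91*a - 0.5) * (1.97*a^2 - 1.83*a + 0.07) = 5.3387*a^5 - 6.2004*a^4 + 7.0753*a^3 - 6.3544*a^2 + 1.1187*a - 0.035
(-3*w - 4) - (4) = -3*w - 8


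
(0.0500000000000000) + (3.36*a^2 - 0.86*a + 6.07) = 3.36*a^2 - 0.86*a + 6.12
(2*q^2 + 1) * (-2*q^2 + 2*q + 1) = -4*q^4 + 4*q^3 + 2*q + 1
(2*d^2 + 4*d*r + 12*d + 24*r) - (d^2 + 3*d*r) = d^2 + d*r + 12*d + 24*r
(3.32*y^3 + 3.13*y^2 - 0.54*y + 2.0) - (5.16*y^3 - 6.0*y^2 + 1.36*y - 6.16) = -1.84*y^3 + 9.13*y^2 - 1.9*y + 8.16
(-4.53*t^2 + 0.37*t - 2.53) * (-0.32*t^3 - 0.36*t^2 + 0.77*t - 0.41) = 1.4496*t^5 + 1.5124*t^4 - 2.8117*t^3 + 3.053*t^2 - 2.0998*t + 1.0373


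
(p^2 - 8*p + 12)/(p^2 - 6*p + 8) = (p - 6)/(p - 4)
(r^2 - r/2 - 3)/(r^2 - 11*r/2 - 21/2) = (r - 2)/(r - 7)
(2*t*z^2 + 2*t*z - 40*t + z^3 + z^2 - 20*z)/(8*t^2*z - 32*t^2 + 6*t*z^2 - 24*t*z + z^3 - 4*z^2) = (z + 5)/(4*t + z)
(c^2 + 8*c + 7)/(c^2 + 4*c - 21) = (c + 1)/(c - 3)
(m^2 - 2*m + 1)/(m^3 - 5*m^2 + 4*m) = (m - 1)/(m*(m - 4))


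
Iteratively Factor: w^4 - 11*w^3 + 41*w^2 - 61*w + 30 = (w - 2)*(w^3 - 9*w^2 + 23*w - 15) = (w - 2)*(w - 1)*(w^2 - 8*w + 15) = (w - 3)*(w - 2)*(w - 1)*(w - 5)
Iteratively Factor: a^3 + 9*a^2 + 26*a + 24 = (a + 3)*(a^2 + 6*a + 8) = (a + 3)*(a + 4)*(a + 2)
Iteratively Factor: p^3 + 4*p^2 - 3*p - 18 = (p - 2)*(p^2 + 6*p + 9) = (p - 2)*(p + 3)*(p + 3)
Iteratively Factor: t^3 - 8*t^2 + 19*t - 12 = (t - 1)*(t^2 - 7*t + 12) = (t - 3)*(t - 1)*(t - 4)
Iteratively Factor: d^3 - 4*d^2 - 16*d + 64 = (d + 4)*(d^2 - 8*d + 16) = (d - 4)*(d + 4)*(d - 4)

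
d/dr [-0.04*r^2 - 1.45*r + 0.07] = -0.08*r - 1.45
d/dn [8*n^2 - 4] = 16*n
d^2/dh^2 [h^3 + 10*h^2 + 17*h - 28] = 6*h + 20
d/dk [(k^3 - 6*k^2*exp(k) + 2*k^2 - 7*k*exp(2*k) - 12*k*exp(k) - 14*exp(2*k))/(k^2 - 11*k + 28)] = ((2*k - 11)*(-k^3 + 6*k^2*exp(k) - 2*k^2 + 7*k*exp(2*k) + 12*k*exp(k) + 14*exp(2*k)) + (k^2 - 11*k + 28)*(-6*k^2*exp(k) + 3*k^2 - 14*k*exp(2*k) - 24*k*exp(k) + 4*k - 35*exp(2*k) - 12*exp(k)))/(k^2 - 11*k + 28)^2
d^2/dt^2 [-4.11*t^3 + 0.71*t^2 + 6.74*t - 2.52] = 1.42 - 24.66*t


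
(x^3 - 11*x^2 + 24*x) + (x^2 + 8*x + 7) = x^3 - 10*x^2 + 32*x + 7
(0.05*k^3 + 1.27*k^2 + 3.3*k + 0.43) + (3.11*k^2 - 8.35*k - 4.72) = 0.05*k^3 + 4.38*k^2 - 5.05*k - 4.29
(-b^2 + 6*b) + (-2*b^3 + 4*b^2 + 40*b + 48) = -2*b^3 + 3*b^2 + 46*b + 48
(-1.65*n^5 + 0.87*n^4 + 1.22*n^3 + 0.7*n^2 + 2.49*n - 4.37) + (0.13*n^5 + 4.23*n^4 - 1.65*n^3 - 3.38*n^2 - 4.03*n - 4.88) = -1.52*n^5 + 5.1*n^4 - 0.43*n^3 - 2.68*n^2 - 1.54*n - 9.25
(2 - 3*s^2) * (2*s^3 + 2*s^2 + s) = -6*s^5 - 6*s^4 + s^3 + 4*s^2 + 2*s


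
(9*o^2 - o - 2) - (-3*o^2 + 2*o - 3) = 12*o^2 - 3*o + 1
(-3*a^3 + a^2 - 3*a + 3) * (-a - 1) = 3*a^4 + 2*a^3 + 2*a^2 - 3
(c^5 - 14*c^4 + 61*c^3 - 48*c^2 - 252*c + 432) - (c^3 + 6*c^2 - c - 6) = c^5 - 14*c^4 + 60*c^3 - 54*c^2 - 251*c + 438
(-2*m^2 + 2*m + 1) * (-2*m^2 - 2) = 4*m^4 - 4*m^3 + 2*m^2 - 4*m - 2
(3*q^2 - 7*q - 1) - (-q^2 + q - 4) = 4*q^2 - 8*q + 3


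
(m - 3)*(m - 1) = m^2 - 4*m + 3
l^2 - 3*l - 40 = (l - 8)*(l + 5)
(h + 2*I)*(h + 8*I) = h^2 + 10*I*h - 16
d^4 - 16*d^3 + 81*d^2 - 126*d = d*(d - 7)*(d - 6)*(d - 3)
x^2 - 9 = (x - 3)*(x + 3)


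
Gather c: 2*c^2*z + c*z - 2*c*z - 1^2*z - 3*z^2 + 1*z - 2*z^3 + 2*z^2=2*c^2*z - c*z - 2*z^3 - z^2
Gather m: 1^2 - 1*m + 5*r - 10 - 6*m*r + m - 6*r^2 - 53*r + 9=-6*m*r - 6*r^2 - 48*r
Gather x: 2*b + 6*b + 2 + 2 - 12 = 8*b - 8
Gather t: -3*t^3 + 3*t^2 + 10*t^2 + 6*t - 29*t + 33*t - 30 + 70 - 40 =-3*t^3 + 13*t^2 + 10*t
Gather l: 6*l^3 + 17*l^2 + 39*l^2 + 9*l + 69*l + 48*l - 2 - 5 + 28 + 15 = 6*l^3 + 56*l^2 + 126*l + 36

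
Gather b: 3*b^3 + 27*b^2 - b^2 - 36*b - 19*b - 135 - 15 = 3*b^3 + 26*b^2 - 55*b - 150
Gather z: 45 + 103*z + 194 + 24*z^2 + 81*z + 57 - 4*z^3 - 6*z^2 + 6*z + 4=-4*z^3 + 18*z^2 + 190*z + 300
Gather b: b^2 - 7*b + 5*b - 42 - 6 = b^2 - 2*b - 48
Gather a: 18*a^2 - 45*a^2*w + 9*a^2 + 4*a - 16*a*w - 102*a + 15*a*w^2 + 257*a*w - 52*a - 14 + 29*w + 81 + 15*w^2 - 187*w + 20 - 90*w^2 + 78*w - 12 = a^2*(27 - 45*w) + a*(15*w^2 + 241*w - 150) - 75*w^2 - 80*w + 75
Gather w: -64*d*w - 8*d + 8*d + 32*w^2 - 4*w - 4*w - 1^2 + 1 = 32*w^2 + w*(-64*d - 8)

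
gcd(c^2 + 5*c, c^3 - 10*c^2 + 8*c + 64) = 1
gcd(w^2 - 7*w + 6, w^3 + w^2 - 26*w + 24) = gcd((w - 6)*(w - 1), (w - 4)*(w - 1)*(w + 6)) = w - 1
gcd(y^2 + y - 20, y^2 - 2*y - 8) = y - 4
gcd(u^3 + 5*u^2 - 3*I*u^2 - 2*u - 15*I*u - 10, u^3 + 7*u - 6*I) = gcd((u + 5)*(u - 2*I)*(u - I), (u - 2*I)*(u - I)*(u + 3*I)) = u^2 - 3*I*u - 2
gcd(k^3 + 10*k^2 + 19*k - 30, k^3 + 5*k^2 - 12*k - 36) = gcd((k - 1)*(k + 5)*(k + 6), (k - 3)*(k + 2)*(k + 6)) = k + 6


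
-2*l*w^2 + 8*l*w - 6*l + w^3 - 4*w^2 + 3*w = (-2*l + w)*(w - 3)*(w - 1)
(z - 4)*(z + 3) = z^2 - z - 12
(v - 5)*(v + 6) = v^2 + v - 30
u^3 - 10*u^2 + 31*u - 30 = (u - 5)*(u - 3)*(u - 2)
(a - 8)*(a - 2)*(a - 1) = a^3 - 11*a^2 + 26*a - 16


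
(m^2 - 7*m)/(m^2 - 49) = m/(m + 7)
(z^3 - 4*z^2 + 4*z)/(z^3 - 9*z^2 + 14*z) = (z - 2)/(z - 7)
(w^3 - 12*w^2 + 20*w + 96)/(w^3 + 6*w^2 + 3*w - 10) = (w^2 - 14*w + 48)/(w^2 + 4*w - 5)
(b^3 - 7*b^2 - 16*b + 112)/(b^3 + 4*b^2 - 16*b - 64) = (b - 7)/(b + 4)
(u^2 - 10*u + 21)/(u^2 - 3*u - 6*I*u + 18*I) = (u - 7)/(u - 6*I)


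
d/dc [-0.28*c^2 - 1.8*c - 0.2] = -0.56*c - 1.8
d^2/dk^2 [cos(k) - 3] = -cos(k)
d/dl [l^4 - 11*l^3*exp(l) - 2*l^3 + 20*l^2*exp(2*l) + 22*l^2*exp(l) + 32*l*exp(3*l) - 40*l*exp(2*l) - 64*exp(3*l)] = -11*l^3*exp(l) + 4*l^3 + 40*l^2*exp(2*l) - 11*l^2*exp(l) - 6*l^2 + 96*l*exp(3*l) - 40*l*exp(2*l) + 44*l*exp(l) - 160*exp(3*l) - 40*exp(2*l)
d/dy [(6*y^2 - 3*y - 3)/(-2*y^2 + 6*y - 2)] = 3*(5*y^2 - 6*y + 4)/(2*(y^4 - 6*y^3 + 11*y^2 - 6*y + 1))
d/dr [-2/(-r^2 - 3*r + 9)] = 2*(-2*r - 3)/(r^2 + 3*r - 9)^2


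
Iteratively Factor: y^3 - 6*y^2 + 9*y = (y)*(y^2 - 6*y + 9) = y*(y - 3)*(y - 3)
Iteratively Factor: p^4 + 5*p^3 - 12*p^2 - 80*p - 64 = (p - 4)*(p^3 + 9*p^2 + 24*p + 16) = (p - 4)*(p + 4)*(p^2 + 5*p + 4) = (p - 4)*(p + 1)*(p + 4)*(p + 4)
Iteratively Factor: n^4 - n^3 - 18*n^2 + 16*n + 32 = (n + 4)*(n^3 - 5*n^2 + 2*n + 8) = (n - 2)*(n + 4)*(n^2 - 3*n - 4) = (n - 4)*(n - 2)*(n + 4)*(n + 1)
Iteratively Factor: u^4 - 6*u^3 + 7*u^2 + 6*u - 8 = (u - 1)*(u^3 - 5*u^2 + 2*u + 8) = (u - 1)*(u + 1)*(u^2 - 6*u + 8) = (u - 4)*(u - 1)*(u + 1)*(u - 2)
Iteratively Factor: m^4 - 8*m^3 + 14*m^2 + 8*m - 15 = (m - 3)*(m^3 - 5*m^2 - m + 5) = (m - 5)*(m - 3)*(m^2 - 1) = (m - 5)*(m - 3)*(m + 1)*(m - 1)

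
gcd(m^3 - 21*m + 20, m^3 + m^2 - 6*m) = 1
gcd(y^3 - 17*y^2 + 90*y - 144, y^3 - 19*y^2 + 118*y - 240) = y^2 - 14*y + 48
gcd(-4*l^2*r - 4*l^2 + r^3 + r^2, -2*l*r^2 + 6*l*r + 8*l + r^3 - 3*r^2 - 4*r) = -2*l*r - 2*l + r^2 + r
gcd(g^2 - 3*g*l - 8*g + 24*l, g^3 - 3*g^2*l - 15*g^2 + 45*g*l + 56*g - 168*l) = g^2 - 3*g*l - 8*g + 24*l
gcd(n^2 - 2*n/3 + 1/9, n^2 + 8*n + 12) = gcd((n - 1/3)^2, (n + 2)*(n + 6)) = 1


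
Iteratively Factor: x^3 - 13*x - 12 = (x + 1)*(x^2 - x - 12) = (x - 4)*(x + 1)*(x + 3)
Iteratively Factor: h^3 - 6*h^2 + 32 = (h + 2)*(h^2 - 8*h + 16) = (h - 4)*(h + 2)*(h - 4)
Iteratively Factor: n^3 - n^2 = (n)*(n^2 - n) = n*(n - 1)*(n)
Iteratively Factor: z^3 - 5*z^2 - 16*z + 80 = (z - 4)*(z^2 - z - 20) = (z - 5)*(z - 4)*(z + 4)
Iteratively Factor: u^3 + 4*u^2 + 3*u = (u + 1)*(u^2 + 3*u) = (u + 1)*(u + 3)*(u)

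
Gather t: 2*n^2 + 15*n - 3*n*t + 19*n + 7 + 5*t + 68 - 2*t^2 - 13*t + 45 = 2*n^2 + 34*n - 2*t^2 + t*(-3*n - 8) + 120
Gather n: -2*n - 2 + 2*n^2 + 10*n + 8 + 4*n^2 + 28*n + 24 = 6*n^2 + 36*n + 30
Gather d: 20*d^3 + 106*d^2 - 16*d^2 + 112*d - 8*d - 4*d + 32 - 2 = 20*d^3 + 90*d^2 + 100*d + 30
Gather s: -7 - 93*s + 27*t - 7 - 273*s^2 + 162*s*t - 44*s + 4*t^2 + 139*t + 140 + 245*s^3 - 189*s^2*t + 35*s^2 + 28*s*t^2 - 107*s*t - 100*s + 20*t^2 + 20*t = 245*s^3 + s^2*(-189*t - 238) + s*(28*t^2 + 55*t - 237) + 24*t^2 + 186*t + 126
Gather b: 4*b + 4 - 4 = 4*b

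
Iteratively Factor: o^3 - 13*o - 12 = (o + 3)*(o^2 - 3*o - 4) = (o + 1)*(o + 3)*(o - 4)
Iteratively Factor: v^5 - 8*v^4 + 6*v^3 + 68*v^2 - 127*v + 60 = (v - 1)*(v^4 - 7*v^3 - v^2 + 67*v - 60) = (v - 5)*(v - 1)*(v^3 - 2*v^2 - 11*v + 12) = (v - 5)*(v - 1)*(v + 3)*(v^2 - 5*v + 4) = (v - 5)*(v - 4)*(v - 1)*(v + 3)*(v - 1)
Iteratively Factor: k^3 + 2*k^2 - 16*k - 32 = (k + 4)*(k^2 - 2*k - 8) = (k + 2)*(k + 4)*(k - 4)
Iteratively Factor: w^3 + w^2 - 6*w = (w)*(w^2 + w - 6) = w*(w - 2)*(w + 3)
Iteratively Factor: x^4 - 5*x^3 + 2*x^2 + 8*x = (x)*(x^3 - 5*x^2 + 2*x + 8) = x*(x + 1)*(x^2 - 6*x + 8) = x*(x - 4)*(x + 1)*(x - 2)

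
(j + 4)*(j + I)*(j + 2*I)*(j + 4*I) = j^4 + 4*j^3 + 7*I*j^3 - 14*j^2 + 28*I*j^2 - 56*j - 8*I*j - 32*I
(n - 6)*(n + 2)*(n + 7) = n^3 + 3*n^2 - 40*n - 84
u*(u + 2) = u^2 + 2*u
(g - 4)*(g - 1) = g^2 - 5*g + 4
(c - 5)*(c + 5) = c^2 - 25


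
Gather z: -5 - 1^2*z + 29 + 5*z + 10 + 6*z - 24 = 10*z + 10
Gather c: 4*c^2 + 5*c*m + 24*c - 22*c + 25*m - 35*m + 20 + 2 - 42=4*c^2 + c*(5*m + 2) - 10*m - 20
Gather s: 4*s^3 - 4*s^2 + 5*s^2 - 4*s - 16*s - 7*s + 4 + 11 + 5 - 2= 4*s^3 + s^2 - 27*s + 18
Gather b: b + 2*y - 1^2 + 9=b + 2*y + 8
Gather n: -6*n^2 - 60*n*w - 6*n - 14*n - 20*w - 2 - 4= -6*n^2 + n*(-60*w - 20) - 20*w - 6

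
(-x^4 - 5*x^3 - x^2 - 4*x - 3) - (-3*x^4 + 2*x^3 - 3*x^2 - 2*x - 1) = 2*x^4 - 7*x^3 + 2*x^2 - 2*x - 2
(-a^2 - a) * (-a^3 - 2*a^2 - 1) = a^5 + 3*a^4 + 2*a^3 + a^2 + a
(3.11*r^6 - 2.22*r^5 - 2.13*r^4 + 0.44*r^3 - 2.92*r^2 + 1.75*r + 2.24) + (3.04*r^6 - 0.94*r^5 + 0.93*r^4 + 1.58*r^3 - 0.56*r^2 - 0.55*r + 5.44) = 6.15*r^6 - 3.16*r^5 - 1.2*r^4 + 2.02*r^3 - 3.48*r^2 + 1.2*r + 7.68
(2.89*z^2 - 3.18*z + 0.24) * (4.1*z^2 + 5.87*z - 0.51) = 11.849*z^4 + 3.9263*z^3 - 19.1565*z^2 + 3.0306*z - 0.1224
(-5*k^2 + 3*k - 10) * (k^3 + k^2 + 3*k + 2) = -5*k^5 - 2*k^4 - 22*k^3 - 11*k^2 - 24*k - 20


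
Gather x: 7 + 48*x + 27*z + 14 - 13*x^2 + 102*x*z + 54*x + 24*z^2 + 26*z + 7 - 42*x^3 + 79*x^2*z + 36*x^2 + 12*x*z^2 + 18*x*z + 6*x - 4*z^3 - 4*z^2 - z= -42*x^3 + x^2*(79*z + 23) + x*(12*z^2 + 120*z + 108) - 4*z^3 + 20*z^2 + 52*z + 28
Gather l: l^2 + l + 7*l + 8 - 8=l^2 + 8*l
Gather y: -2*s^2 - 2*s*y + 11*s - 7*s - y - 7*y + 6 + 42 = -2*s^2 + 4*s + y*(-2*s - 8) + 48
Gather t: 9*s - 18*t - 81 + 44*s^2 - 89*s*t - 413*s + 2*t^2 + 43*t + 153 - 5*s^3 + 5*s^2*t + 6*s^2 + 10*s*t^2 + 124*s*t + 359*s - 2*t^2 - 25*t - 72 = -5*s^3 + 50*s^2 + 10*s*t^2 - 45*s + t*(5*s^2 + 35*s)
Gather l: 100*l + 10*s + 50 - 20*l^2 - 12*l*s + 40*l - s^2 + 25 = -20*l^2 + l*(140 - 12*s) - s^2 + 10*s + 75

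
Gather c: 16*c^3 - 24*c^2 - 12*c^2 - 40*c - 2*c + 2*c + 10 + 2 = 16*c^3 - 36*c^2 - 40*c + 12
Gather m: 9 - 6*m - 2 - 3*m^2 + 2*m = -3*m^2 - 4*m + 7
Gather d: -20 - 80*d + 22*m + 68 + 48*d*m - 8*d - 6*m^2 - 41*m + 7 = d*(48*m - 88) - 6*m^2 - 19*m + 55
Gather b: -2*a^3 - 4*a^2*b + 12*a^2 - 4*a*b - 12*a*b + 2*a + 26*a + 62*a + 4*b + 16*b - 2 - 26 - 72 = -2*a^3 + 12*a^2 + 90*a + b*(-4*a^2 - 16*a + 20) - 100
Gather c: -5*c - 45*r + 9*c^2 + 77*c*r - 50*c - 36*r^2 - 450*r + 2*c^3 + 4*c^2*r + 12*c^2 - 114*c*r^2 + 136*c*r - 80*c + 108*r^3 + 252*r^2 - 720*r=2*c^3 + c^2*(4*r + 21) + c*(-114*r^2 + 213*r - 135) + 108*r^3 + 216*r^2 - 1215*r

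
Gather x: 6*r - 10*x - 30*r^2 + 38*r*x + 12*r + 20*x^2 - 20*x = -30*r^2 + 18*r + 20*x^2 + x*(38*r - 30)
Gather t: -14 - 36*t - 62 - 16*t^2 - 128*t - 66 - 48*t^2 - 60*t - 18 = -64*t^2 - 224*t - 160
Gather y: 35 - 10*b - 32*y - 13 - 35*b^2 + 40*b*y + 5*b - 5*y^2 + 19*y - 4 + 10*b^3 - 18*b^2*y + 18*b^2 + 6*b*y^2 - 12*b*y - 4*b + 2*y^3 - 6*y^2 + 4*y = 10*b^3 - 17*b^2 - 9*b + 2*y^3 + y^2*(6*b - 11) + y*(-18*b^2 + 28*b - 9) + 18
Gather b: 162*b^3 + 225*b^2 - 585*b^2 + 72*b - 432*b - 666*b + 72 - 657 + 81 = 162*b^3 - 360*b^2 - 1026*b - 504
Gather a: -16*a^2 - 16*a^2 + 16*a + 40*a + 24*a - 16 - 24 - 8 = -32*a^2 + 80*a - 48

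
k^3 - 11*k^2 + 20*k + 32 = (k - 8)*(k - 4)*(k + 1)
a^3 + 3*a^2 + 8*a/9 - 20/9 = (a - 2/3)*(a + 5/3)*(a + 2)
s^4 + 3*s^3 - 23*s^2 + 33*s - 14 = (s - 2)*(s - 1)^2*(s + 7)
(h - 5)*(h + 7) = h^2 + 2*h - 35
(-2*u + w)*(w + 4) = -2*u*w - 8*u + w^2 + 4*w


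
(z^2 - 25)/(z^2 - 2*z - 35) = (z - 5)/(z - 7)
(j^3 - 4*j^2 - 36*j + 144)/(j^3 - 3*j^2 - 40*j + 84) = (j^2 - 10*j + 24)/(j^2 - 9*j + 14)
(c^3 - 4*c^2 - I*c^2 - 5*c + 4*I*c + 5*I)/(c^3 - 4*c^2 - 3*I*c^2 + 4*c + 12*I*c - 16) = (c^3 - c^2*(4 + I) + c*(-5 + 4*I) + 5*I)/(c^3 - c^2*(4 + 3*I) + 4*c*(1 + 3*I) - 16)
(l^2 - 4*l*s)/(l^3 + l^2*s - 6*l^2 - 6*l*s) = (l - 4*s)/(l^2 + l*s - 6*l - 6*s)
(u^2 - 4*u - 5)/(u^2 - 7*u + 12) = (u^2 - 4*u - 5)/(u^2 - 7*u + 12)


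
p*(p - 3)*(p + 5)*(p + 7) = p^4 + 9*p^3 - p^2 - 105*p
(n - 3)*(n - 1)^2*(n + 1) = n^4 - 4*n^3 + 2*n^2 + 4*n - 3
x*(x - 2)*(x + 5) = x^3 + 3*x^2 - 10*x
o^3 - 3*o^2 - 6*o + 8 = (o - 4)*(o - 1)*(o + 2)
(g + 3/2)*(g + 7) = g^2 + 17*g/2 + 21/2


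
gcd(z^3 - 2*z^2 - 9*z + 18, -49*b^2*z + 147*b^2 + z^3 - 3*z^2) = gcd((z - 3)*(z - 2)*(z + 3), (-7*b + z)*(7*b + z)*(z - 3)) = z - 3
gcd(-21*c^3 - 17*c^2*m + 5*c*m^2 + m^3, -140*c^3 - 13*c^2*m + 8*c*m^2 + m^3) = 7*c + m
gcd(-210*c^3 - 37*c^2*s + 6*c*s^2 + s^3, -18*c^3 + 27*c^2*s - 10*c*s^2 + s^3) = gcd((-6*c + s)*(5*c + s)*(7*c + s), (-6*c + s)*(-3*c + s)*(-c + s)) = -6*c + s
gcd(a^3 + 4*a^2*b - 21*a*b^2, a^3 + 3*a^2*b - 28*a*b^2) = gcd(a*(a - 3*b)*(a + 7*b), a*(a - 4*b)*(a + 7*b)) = a^2 + 7*a*b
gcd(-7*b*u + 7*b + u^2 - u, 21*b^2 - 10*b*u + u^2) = -7*b + u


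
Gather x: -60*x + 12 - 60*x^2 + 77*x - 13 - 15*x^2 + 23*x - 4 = -75*x^2 + 40*x - 5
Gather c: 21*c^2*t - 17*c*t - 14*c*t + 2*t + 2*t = 21*c^2*t - 31*c*t + 4*t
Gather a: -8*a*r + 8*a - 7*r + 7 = a*(8 - 8*r) - 7*r + 7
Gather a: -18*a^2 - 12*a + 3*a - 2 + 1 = -18*a^2 - 9*a - 1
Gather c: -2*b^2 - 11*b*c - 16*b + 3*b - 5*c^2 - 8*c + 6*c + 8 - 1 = -2*b^2 - 13*b - 5*c^2 + c*(-11*b - 2) + 7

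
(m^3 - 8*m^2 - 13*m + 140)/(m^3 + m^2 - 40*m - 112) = (m - 5)/(m + 4)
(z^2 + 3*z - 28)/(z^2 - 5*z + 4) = (z + 7)/(z - 1)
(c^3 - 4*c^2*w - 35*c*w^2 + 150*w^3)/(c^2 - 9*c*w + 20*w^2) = (-c^2 - c*w + 30*w^2)/(-c + 4*w)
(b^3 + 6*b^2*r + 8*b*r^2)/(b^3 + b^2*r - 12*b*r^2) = (-b - 2*r)/(-b + 3*r)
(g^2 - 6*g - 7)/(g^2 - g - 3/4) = 4*(-g^2 + 6*g + 7)/(-4*g^2 + 4*g + 3)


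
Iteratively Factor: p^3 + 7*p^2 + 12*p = (p + 3)*(p^2 + 4*p) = (p + 3)*(p + 4)*(p)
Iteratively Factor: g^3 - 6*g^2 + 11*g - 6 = (g - 3)*(g^2 - 3*g + 2) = (g - 3)*(g - 1)*(g - 2)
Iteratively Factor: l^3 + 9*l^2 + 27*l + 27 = (l + 3)*(l^2 + 6*l + 9) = (l + 3)^2*(l + 3)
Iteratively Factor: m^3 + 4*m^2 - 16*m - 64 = (m - 4)*(m^2 + 8*m + 16) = (m - 4)*(m + 4)*(m + 4)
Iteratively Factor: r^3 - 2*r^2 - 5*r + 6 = (r - 3)*(r^2 + r - 2) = (r - 3)*(r - 1)*(r + 2)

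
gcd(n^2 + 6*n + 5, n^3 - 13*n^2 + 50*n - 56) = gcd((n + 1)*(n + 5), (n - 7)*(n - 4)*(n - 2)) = 1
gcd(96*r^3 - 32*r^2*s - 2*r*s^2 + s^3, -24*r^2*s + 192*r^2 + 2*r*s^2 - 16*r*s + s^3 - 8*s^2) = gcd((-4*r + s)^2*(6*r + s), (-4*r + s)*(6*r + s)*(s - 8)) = 24*r^2 - 2*r*s - s^2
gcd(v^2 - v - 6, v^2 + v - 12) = v - 3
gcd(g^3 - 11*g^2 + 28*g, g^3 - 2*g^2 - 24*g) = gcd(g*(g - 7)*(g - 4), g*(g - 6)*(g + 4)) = g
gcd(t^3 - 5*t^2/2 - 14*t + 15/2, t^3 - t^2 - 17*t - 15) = t^2 - 2*t - 15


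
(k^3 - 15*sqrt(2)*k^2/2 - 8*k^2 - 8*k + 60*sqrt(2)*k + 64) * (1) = k^3 - 15*sqrt(2)*k^2/2 - 8*k^2 - 8*k + 60*sqrt(2)*k + 64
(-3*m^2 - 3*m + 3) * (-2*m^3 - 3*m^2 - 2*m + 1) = 6*m^5 + 15*m^4 + 9*m^3 - 6*m^2 - 9*m + 3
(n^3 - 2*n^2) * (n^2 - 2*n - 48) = n^5 - 4*n^4 - 44*n^3 + 96*n^2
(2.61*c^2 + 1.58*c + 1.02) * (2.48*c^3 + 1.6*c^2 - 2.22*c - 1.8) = 6.4728*c^5 + 8.0944*c^4 - 0.736599999999999*c^3 - 6.5736*c^2 - 5.1084*c - 1.836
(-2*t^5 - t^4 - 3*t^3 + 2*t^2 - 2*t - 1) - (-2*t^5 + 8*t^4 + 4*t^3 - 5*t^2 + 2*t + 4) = -9*t^4 - 7*t^3 + 7*t^2 - 4*t - 5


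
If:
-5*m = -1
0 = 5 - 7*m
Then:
No Solution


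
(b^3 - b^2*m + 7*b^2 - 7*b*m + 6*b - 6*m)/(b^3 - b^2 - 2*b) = (b^2 - b*m + 6*b - 6*m)/(b*(b - 2))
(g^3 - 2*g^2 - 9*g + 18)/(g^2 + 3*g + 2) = (g^3 - 2*g^2 - 9*g + 18)/(g^2 + 3*g + 2)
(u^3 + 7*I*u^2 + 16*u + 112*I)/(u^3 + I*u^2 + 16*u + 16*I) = (u + 7*I)/(u + I)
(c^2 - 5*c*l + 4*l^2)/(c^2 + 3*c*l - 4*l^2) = (c - 4*l)/(c + 4*l)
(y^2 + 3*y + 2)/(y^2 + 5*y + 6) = (y + 1)/(y + 3)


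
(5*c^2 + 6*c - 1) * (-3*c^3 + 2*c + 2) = -15*c^5 - 18*c^4 + 13*c^3 + 22*c^2 + 10*c - 2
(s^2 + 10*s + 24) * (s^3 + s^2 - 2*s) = s^5 + 11*s^4 + 32*s^3 + 4*s^2 - 48*s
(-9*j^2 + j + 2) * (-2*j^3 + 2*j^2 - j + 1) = 18*j^5 - 20*j^4 + 7*j^3 - 6*j^2 - j + 2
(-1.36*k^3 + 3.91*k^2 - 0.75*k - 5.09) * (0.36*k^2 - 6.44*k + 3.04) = -0.4896*k^5 + 10.166*k^4 - 29.5848*k^3 + 14.884*k^2 + 30.4996*k - 15.4736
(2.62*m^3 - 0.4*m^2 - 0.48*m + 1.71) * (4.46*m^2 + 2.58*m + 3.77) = 11.6852*m^5 + 4.9756*m^4 + 6.7046*m^3 + 4.8802*m^2 + 2.6022*m + 6.4467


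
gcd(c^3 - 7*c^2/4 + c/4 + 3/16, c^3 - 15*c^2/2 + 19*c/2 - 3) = c - 1/2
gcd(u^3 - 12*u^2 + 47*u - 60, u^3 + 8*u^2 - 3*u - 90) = u - 3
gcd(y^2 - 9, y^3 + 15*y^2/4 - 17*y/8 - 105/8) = y + 3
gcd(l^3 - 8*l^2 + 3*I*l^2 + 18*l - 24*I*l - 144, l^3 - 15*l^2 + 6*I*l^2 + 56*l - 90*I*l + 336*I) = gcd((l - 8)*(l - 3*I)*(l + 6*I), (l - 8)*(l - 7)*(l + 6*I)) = l^2 + l*(-8 + 6*I) - 48*I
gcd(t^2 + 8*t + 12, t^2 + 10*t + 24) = t + 6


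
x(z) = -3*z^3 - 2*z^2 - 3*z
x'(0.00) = -3.00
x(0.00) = 0.00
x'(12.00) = -1347.00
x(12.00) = -5508.00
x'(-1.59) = -19.39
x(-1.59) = 11.77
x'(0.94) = -14.71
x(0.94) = -7.08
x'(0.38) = -5.82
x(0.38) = -1.59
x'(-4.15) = -141.40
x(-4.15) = 192.43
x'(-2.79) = -61.90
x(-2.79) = 57.95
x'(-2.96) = -70.01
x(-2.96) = 69.16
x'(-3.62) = -106.46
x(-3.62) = 126.96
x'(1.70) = -35.81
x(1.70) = -25.62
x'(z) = -9*z^2 - 4*z - 3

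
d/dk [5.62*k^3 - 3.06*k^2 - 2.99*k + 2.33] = 16.86*k^2 - 6.12*k - 2.99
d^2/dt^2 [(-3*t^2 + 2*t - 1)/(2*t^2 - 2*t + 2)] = (-t^3 + 6*t^2 - 3*t - 1)/(t^6 - 3*t^5 + 6*t^4 - 7*t^3 + 6*t^2 - 3*t + 1)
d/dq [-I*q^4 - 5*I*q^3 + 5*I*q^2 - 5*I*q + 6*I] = I*(-4*q^3 - 15*q^2 + 10*q - 5)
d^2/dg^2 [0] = 0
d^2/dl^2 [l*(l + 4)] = 2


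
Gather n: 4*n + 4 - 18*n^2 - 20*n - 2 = -18*n^2 - 16*n + 2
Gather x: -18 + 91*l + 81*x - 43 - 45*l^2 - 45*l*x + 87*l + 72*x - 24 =-45*l^2 + 178*l + x*(153 - 45*l) - 85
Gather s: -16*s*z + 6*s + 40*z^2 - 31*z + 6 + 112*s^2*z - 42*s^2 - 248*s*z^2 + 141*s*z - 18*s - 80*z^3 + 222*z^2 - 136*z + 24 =s^2*(112*z - 42) + s*(-248*z^2 + 125*z - 12) - 80*z^3 + 262*z^2 - 167*z + 30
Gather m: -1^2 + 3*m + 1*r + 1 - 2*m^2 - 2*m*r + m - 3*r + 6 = -2*m^2 + m*(4 - 2*r) - 2*r + 6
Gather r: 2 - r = 2 - r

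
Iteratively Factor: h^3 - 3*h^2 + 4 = (h - 2)*(h^2 - h - 2) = (h - 2)*(h + 1)*(h - 2)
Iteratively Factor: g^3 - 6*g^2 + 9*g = (g - 3)*(g^2 - 3*g) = (g - 3)^2*(g)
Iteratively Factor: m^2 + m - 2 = (m + 2)*(m - 1)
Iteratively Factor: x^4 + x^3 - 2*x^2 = (x)*(x^3 + x^2 - 2*x) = x*(x + 2)*(x^2 - x) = x^2*(x + 2)*(x - 1)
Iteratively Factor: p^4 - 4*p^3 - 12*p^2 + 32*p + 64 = (p - 4)*(p^3 - 12*p - 16) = (p - 4)*(p + 2)*(p^2 - 2*p - 8) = (p - 4)*(p + 2)^2*(p - 4)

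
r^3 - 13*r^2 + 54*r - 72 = (r - 6)*(r - 4)*(r - 3)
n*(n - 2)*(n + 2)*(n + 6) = n^4 + 6*n^3 - 4*n^2 - 24*n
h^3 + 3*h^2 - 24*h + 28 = (h - 2)^2*(h + 7)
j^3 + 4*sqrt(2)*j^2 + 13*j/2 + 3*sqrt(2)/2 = (j + sqrt(2)/2)^2*(j + 3*sqrt(2))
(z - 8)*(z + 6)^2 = z^3 + 4*z^2 - 60*z - 288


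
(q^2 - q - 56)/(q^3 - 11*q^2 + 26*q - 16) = (q + 7)/(q^2 - 3*q + 2)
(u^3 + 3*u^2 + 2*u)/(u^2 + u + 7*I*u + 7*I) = u*(u + 2)/(u + 7*I)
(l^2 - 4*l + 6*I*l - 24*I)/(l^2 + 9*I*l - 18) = (l - 4)/(l + 3*I)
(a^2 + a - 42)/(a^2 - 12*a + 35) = (a^2 + a - 42)/(a^2 - 12*a + 35)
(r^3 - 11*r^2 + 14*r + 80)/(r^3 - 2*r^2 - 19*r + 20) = (r^2 - 6*r - 16)/(r^2 + 3*r - 4)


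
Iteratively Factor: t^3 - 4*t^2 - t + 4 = (t - 1)*(t^2 - 3*t - 4) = (t - 1)*(t + 1)*(t - 4)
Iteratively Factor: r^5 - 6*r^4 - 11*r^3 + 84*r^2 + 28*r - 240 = (r - 2)*(r^4 - 4*r^3 - 19*r^2 + 46*r + 120) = (r - 5)*(r - 2)*(r^3 + r^2 - 14*r - 24) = (r - 5)*(r - 2)*(r + 2)*(r^2 - r - 12) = (r - 5)*(r - 4)*(r - 2)*(r + 2)*(r + 3)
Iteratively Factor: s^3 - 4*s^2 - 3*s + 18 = (s - 3)*(s^2 - s - 6) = (s - 3)*(s + 2)*(s - 3)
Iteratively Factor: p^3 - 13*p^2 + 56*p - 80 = (p - 4)*(p^2 - 9*p + 20) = (p - 5)*(p - 4)*(p - 4)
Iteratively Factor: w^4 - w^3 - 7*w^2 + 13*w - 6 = (w - 1)*(w^3 - 7*w + 6) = (w - 2)*(w - 1)*(w^2 + 2*w - 3) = (w - 2)*(w - 1)*(w + 3)*(w - 1)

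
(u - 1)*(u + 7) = u^2 + 6*u - 7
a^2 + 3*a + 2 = (a + 1)*(a + 2)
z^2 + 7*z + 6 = (z + 1)*(z + 6)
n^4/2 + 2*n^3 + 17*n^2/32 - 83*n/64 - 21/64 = (n/2 + 1/2)*(n - 3/4)*(n + 1/4)*(n + 7/2)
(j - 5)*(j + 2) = j^2 - 3*j - 10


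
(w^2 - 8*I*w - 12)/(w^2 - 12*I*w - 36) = (w - 2*I)/(w - 6*I)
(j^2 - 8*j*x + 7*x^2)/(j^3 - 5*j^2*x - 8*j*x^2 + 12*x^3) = (-j + 7*x)/(-j^2 + 4*j*x + 12*x^2)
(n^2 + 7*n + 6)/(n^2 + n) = (n + 6)/n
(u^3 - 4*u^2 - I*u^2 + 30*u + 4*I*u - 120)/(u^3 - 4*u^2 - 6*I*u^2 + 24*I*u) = (u + 5*I)/u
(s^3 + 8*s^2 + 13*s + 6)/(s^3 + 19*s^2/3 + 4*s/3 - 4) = 3*(s + 1)/(3*s - 2)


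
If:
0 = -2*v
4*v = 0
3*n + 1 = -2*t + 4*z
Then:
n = -2*t/3 + 4*z/3 - 1/3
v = 0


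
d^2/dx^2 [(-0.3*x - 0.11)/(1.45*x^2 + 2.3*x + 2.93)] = (-(0.3*x + 0.11)*(2.9*x + 2.3)*(5.8*x + 4.6) + (2.61*x + 1.699)*(1.45*x^2 + 2.3*x + 2.93))/(1.45*x^2 + 2.3*x + 2.93)^3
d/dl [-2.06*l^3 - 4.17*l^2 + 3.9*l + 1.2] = -6.18*l^2 - 8.34*l + 3.9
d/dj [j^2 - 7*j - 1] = 2*j - 7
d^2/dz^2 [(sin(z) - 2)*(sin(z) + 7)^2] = -9*sin(z)^3 - 48*sin(z)^2 - 15*sin(z) + 24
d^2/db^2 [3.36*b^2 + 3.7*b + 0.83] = 6.72000000000000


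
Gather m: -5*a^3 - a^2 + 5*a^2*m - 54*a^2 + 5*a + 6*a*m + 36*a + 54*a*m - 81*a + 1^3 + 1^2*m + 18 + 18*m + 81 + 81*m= -5*a^3 - 55*a^2 - 40*a + m*(5*a^2 + 60*a + 100) + 100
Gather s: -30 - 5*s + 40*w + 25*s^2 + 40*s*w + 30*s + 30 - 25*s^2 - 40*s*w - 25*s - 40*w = 0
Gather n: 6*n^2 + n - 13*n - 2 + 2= 6*n^2 - 12*n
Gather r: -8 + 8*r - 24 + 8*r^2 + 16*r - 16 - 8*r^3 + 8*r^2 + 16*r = -8*r^3 + 16*r^2 + 40*r - 48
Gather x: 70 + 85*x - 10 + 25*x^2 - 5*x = 25*x^2 + 80*x + 60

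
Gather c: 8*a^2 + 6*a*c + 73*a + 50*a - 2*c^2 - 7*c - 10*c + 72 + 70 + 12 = 8*a^2 + 123*a - 2*c^2 + c*(6*a - 17) + 154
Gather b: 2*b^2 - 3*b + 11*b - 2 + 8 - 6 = 2*b^2 + 8*b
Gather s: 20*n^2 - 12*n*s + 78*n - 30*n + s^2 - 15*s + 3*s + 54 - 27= 20*n^2 + 48*n + s^2 + s*(-12*n - 12) + 27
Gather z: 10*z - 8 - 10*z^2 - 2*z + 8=-10*z^2 + 8*z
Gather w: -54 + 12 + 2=-40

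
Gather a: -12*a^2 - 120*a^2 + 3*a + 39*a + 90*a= -132*a^2 + 132*a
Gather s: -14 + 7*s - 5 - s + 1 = 6*s - 18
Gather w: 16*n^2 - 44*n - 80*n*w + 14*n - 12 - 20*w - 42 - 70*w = 16*n^2 - 30*n + w*(-80*n - 90) - 54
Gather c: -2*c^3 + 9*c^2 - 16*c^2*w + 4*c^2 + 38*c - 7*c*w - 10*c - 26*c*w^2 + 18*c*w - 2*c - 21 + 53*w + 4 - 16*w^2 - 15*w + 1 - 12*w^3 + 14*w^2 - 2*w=-2*c^3 + c^2*(13 - 16*w) + c*(-26*w^2 + 11*w + 26) - 12*w^3 - 2*w^2 + 36*w - 16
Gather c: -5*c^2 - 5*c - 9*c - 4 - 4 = -5*c^2 - 14*c - 8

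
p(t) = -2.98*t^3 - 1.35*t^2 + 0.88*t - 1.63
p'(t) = -8.94*t^2 - 2.7*t + 0.88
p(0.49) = -1.87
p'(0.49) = -2.59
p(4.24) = -249.32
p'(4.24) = -171.29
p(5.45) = -519.33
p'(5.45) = -279.38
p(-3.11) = 72.21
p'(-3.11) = -77.19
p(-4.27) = 202.00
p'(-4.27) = -150.59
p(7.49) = -1322.94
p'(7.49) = -520.88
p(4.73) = -343.03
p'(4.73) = -211.90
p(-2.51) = 34.78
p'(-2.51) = -48.67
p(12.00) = -5334.91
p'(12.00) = -1318.88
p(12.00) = -5334.91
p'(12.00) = -1318.88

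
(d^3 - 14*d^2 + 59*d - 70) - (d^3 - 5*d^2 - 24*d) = -9*d^2 + 83*d - 70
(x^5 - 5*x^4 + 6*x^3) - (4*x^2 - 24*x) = x^5 - 5*x^4 + 6*x^3 - 4*x^2 + 24*x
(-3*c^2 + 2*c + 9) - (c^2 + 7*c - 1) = -4*c^2 - 5*c + 10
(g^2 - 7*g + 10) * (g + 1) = g^3 - 6*g^2 + 3*g + 10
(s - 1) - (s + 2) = -3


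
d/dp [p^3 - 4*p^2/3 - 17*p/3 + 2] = 3*p^2 - 8*p/3 - 17/3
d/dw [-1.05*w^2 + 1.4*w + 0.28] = 1.4 - 2.1*w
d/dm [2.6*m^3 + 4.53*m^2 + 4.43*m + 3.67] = 7.8*m^2 + 9.06*m + 4.43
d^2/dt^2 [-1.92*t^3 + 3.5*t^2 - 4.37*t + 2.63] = 7.0 - 11.52*t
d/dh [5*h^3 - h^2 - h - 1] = 15*h^2 - 2*h - 1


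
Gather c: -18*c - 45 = -18*c - 45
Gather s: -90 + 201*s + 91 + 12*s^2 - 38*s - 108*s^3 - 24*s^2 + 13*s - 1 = -108*s^3 - 12*s^2 + 176*s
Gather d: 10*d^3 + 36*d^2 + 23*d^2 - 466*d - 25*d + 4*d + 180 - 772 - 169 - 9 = 10*d^3 + 59*d^2 - 487*d - 770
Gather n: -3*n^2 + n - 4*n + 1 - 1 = -3*n^2 - 3*n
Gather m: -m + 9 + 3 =12 - m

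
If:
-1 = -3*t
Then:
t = 1/3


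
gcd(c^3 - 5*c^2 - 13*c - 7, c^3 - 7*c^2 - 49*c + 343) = c - 7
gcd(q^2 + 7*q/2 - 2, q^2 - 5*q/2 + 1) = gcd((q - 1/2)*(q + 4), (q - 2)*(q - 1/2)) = q - 1/2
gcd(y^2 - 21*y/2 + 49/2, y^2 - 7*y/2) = y - 7/2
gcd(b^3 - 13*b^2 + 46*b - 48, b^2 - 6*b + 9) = b - 3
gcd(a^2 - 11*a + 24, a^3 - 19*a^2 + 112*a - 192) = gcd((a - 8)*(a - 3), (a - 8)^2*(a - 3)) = a^2 - 11*a + 24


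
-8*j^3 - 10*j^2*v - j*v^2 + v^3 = (-4*j + v)*(j + v)*(2*j + v)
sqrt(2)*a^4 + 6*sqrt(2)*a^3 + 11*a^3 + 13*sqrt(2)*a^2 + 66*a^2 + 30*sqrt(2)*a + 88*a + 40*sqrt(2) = (a + 2)*(a + 4)*(a + 5*sqrt(2))*(sqrt(2)*a + 1)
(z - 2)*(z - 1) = z^2 - 3*z + 2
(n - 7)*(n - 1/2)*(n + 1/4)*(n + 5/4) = n^4 - 6*n^3 - 119*n^2/16 + 93*n/32 + 35/32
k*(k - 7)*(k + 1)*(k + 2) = k^4 - 4*k^3 - 19*k^2 - 14*k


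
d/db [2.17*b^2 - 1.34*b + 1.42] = 4.34*b - 1.34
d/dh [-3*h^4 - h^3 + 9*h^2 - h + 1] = -12*h^3 - 3*h^2 + 18*h - 1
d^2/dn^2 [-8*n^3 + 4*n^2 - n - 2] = 8 - 48*n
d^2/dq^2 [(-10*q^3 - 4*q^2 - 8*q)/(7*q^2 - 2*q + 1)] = 4*(-209*q^3 + 72*q^2 + 69*q - 10)/(343*q^6 - 294*q^5 + 231*q^4 - 92*q^3 + 33*q^2 - 6*q + 1)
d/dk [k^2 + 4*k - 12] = 2*k + 4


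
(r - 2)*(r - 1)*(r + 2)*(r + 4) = r^4 + 3*r^3 - 8*r^2 - 12*r + 16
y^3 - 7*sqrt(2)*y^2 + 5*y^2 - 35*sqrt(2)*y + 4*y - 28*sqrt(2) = (y + 1)*(y + 4)*(y - 7*sqrt(2))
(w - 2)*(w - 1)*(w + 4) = w^3 + w^2 - 10*w + 8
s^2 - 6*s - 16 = (s - 8)*(s + 2)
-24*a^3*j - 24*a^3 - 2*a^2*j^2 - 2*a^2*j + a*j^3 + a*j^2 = (-6*a + j)*(4*a + j)*(a*j + a)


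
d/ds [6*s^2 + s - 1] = 12*s + 1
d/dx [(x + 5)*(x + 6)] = 2*x + 11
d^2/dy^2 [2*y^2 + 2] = 4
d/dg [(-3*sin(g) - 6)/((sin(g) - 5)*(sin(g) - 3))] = 3*(sin(g)^2 + 4*sin(g) - 31)*cos(g)/((sin(g) - 5)^2*(sin(g) - 3)^2)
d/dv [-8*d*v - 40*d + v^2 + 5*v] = -8*d + 2*v + 5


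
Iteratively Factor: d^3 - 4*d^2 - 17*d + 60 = (d - 5)*(d^2 + d - 12) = (d - 5)*(d - 3)*(d + 4)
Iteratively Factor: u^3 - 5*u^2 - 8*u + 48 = (u - 4)*(u^2 - u - 12) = (u - 4)*(u + 3)*(u - 4)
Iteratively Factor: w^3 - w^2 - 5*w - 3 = (w + 1)*(w^2 - 2*w - 3) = (w - 3)*(w + 1)*(w + 1)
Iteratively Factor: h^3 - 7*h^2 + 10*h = (h - 5)*(h^2 - 2*h) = h*(h - 5)*(h - 2)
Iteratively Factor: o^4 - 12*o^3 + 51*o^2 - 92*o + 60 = (o - 3)*(o^3 - 9*o^2 + 24*o - 20) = (o - 3)*(o - 2)*(o^2 - 7*o + 10) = (o - 3)*(o - 2)^2*(o - 5)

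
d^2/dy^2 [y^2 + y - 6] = 2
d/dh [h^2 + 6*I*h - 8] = 2*h + 6*I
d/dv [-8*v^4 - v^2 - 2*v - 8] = -32*v^3 - 2*v - 2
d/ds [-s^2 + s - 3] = 1 - 2*s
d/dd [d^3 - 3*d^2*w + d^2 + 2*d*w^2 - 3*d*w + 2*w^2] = 3*d^2 - 6*d*w + 2*d + 2*w^2 - 3*w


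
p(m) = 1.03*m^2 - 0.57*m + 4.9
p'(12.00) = 24.15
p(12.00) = 146.38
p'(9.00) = 17.97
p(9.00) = 83.20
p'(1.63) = 2.79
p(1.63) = 6.71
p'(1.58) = 2.68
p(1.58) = 6.57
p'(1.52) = 2.56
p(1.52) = 6.41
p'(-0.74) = -2.09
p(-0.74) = 5.89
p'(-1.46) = -3.58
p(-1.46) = 7.93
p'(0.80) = 1.08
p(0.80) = 5.10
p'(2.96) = 5.53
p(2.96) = 12.24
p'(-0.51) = -1.62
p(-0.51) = 5.46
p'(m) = 2.06*m - 0.57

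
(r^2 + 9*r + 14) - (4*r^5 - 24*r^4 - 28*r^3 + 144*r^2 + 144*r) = -4*r^5 + 24*r^4 + 28*r^3 - 143*r^2 - 135*r + 14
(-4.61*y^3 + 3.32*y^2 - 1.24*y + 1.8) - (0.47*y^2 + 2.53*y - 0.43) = -4.61*y^3 + 2.85*y^2 - 3.77*y + 2.23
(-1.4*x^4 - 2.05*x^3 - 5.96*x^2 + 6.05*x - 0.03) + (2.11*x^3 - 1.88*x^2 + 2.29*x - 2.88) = -1.4*x^4 + 0.0600000000000001*x^3 - 7.84*x^2 + 8.34*x - 2.91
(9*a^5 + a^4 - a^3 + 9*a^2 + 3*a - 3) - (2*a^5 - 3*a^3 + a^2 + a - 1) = 7*a^5 + a^4 + 2*a^3 + 8*a^2 + 2*a - 2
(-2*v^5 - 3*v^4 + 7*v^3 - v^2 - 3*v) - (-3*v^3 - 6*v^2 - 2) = -2*v^5 - 3*v^4 + 10*v^3 + 5*v^2 - 3*v + 2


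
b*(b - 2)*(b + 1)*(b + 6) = b^4 + 5*b^3 - 8*b^2 - 12*b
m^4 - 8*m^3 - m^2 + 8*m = m*(m - 8)*(m - 1)*(m + 1)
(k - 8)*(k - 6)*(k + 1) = k^3 - 13*k^2 + 34*k + 48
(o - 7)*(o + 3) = o^2 - 4*o - 21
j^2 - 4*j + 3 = (j - 3)*(j - 1)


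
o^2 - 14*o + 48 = (o - 8)*(o - 6)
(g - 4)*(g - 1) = g^2 - 5*g + 4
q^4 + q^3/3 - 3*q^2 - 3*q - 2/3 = (q - 2)*(q + 1/3)*(q + 1)^2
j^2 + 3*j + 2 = (j + 1)*(j + 2)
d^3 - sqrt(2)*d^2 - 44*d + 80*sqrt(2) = (d - 4*sqrt(2))*(d - 2*sqrt(2))*(d + 5*sqrt(2))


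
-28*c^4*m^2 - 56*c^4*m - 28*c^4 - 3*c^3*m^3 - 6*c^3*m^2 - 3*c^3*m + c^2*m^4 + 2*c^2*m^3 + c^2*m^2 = (-7*c + m)*(4*c + m)*(c*m + c)^2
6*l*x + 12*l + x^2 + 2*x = (6*l + x)*(x + 2)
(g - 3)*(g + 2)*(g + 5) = g^3 + 4*g^2 - 11*g - 30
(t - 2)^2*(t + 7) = t^3 + 3*t^2 - 24*t + 28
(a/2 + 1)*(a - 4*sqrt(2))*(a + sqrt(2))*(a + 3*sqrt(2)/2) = a^4/2 - 3*sqrt(2)*a^3/4 + a^3 - 17*a^2/2 - 3*sqrt(2)*a^2/2 - 17*a - 6*sqrt(2)*a - 12*sqrt(2)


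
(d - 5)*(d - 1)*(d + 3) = d^3 - 3*d^2 - 13*d + 15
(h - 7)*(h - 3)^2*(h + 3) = h^4 - 10*h^3 + 12*h^2 + 90*h - 189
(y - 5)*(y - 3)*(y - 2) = y^3 - 10*y^2 + 31*y - 30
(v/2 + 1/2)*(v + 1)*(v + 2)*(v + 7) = v^4/2 + 11*v^3/2 + 33*v^2/2 + 37*v/2 + 7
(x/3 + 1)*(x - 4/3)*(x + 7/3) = x^3/3 + 4*x^2/3 - x/27 - 28/9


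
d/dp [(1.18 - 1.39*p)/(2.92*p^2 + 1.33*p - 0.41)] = (4.0588*p^2 - 6.8912*p - 0.9995)/(8.5264*p^4 + 7.7672*p^3 - 0.6255*p^2 - 1.0906*p + 0.1681)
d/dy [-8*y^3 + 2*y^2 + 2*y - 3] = -24*y^2 + 4*y + 2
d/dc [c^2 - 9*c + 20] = 2*c - 9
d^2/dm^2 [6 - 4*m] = 0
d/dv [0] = 0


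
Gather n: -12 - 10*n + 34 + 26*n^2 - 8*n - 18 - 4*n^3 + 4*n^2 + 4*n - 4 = -4*n^3 + 30*n^2 - 14*n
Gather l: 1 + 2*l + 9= 2*l + 10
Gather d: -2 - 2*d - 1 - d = -3*d - 3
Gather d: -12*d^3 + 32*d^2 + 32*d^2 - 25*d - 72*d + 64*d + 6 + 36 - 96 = -12*d^3 + 64*d^2 - 33*d - 54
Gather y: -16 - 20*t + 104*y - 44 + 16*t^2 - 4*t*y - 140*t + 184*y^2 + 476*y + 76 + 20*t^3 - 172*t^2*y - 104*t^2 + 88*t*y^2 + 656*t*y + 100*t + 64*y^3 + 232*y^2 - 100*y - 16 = 20*t^3 - 88*t^2 - 60*t + 64*y^3 + y^2*(88*t + 416) + y*(-172*t^2 + 652*t + 480)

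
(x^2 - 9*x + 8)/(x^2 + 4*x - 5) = (x - 8)/(x + 5)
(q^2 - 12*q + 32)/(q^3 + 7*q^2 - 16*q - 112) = (q - 8)/(q^2 + 11*q + 28)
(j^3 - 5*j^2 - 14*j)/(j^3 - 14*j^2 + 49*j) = (j + 2)/(j - 7)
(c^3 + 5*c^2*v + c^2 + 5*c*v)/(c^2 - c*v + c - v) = c*(-c - 5*v)/(-c + v)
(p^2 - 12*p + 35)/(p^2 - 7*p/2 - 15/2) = 2*(p - 7)/(2*p + 3)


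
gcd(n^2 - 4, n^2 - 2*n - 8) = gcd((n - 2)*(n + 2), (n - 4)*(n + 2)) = n + 2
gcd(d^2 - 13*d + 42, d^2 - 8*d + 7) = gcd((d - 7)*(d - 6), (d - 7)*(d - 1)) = d - 7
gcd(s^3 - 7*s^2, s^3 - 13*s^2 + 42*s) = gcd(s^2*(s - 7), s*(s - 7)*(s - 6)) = s^2 - 7*s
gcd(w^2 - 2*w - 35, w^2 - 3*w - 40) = w + 5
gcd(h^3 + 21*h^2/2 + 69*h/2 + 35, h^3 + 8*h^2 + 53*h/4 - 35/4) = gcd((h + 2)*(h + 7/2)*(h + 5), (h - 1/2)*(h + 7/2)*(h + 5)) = h^2 + 17*h/2 + 35/2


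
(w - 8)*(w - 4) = w^2 - 12*w + 32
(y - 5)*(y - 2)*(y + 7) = y^3 - 39*y + 70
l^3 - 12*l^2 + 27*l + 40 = (l - 8)*(l - 5)*(l + 1)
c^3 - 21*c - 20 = (c - 5)*(c + 1)*(c + 4)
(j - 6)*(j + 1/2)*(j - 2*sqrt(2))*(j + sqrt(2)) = j^4 - 11*j^3/2 - sqrt(2)*j^3 - 7*j^2 + 11*sqrt(2)*j^2/2 + 3*sqrt(2)*j + 22*j + 12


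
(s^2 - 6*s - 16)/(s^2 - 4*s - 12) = (s - 8)/(s - 6)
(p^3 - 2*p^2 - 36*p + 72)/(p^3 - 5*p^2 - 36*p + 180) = (p - 2)/(p - 5)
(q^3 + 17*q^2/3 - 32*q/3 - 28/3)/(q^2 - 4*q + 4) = (3*q^2 + 23*q + 14)/(3*(q - 2))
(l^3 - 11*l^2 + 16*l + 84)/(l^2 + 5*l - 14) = (l^3 - 11*l^2 + 16*l + 84)/(l^2 + 5*l - 14)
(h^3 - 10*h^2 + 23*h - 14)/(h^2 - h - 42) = (h^2 - 3*h + 2)/(h + 6)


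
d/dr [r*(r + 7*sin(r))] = 7*r*cos(r) + 2*r + 7*sin(r)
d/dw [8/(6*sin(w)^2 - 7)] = -48*sin(2*w)/(3*cos(2*w) + 4)^2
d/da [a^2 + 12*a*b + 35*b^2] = 2*a + 12*b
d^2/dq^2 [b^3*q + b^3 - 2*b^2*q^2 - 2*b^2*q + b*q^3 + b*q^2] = 2*b*(-2*b + 3*q + 1)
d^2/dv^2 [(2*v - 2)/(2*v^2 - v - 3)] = 4*(3*(1 - 2*v)*(-2*v^2 + v + 3) - (v - 1)*(4*v - 1)^2)/(-2*v^2 + v + 3)^3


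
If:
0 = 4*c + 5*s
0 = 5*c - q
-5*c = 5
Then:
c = -1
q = -5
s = 4/5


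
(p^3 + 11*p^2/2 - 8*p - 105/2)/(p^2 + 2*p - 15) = p + 7/2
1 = 1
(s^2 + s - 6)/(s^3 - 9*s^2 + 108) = (s - 2)/(s^2 - 12*s + 36)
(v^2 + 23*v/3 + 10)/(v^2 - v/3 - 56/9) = 3*(3*v^2 + 23*v + 30)/(9*v^2 - 3*v - 56)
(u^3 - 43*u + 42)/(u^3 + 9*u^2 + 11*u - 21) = (u - 6)/(u + 3)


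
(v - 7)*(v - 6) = v^2 - 13*v + 42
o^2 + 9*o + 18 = (o + 3)*(o + 6)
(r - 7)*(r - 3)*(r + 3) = r^3 - 7*r^2 - 9*r + 63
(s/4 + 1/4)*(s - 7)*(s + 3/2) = s^3/4 - 9*s^2/8 - 4*s - 21/8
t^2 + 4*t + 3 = (t + 1)*(t + 3)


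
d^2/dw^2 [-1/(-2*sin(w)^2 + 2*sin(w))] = (-4 - 1/sin(w) + 4/sin(w)^2 - 2/sin(w)^3)/(2*(sin(w) - 1)^2)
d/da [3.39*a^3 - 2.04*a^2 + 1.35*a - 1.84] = 10.17*a^2 - 4.08*a + 1.35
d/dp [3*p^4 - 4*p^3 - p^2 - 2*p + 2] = 12*p^3 - 12*p^2 - 2*p - 2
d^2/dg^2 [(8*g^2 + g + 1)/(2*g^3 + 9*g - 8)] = 2*(32*g^6 + 12*g^5 - 408*g^4 + 878*g^3 + 150*g^2 + 48*g + 665)/(8*g^9 + 108*g^7 - 96*g^6 + 486*g^5 - 864*g^4 + 1113*g^3 - 1944*g^2 + 1728*g - 512)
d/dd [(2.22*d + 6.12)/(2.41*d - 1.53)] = (27.763074 - 43.731378*d)/(2.41*d - 1.53)^3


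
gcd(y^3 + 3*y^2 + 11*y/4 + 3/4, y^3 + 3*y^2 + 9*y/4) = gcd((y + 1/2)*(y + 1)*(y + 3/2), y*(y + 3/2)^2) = y + 3/2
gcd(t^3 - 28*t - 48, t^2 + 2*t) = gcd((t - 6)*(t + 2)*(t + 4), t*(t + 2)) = t + 2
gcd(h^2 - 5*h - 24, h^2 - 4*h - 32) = h - 8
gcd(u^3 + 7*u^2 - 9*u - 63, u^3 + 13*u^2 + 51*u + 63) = u^2 + 10*u + 21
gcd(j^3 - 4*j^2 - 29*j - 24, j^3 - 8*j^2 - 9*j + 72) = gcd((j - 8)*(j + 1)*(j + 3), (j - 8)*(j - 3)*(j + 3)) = j^2 - 5*j - 24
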